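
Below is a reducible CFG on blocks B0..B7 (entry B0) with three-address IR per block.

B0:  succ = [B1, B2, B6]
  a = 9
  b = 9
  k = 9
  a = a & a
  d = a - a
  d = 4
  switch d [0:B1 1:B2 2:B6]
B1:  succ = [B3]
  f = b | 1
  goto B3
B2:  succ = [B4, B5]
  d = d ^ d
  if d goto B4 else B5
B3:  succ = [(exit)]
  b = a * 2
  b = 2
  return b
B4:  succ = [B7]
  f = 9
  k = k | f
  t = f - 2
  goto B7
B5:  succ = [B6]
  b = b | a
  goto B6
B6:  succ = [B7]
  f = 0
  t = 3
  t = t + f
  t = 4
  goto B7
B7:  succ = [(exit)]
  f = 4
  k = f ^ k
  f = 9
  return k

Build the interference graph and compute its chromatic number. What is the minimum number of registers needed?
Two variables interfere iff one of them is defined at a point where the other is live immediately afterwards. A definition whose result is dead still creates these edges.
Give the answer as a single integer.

Block summaries:
  B0 def {a,b,d,k} use ∅
  B1 def {f} use {b}
  B2 def {d} use {d}
  B3 def {b} use {a}
  B4 def {f,k,t} use {k}
  B5 def {b} use {a,b}
  B6 def {f,t} use ∅
  B7 def {f,k} use {k}

Liveness:
  B0: in=∅ out={a,b,d,k}
  B1: in={a,b} out={a}
  B2: in={a,b,d,k} out={a,b,k}
  B3: in={a} out=∅
  B4: in={k} out={k}
  B5: in={a,b,k} out={k}
  B6: in={k} out={k}
  B7: in={k} out=∅

Interfere edges:
  a — {b,d,f,k}
  b — {a,d,k}
  d — {a,b,k}
  f — {a,k,t}
  k — {a,b,d,f,t}
  t — {f,k}

Registers:
  lower bound: {a,b,d,k} mutually conflict ⇒ χ ≥ 4
  4-colouring: R0={k}  R1={a,t}  R2={b,f}  R3={d}
  χ = 4

Answer: 4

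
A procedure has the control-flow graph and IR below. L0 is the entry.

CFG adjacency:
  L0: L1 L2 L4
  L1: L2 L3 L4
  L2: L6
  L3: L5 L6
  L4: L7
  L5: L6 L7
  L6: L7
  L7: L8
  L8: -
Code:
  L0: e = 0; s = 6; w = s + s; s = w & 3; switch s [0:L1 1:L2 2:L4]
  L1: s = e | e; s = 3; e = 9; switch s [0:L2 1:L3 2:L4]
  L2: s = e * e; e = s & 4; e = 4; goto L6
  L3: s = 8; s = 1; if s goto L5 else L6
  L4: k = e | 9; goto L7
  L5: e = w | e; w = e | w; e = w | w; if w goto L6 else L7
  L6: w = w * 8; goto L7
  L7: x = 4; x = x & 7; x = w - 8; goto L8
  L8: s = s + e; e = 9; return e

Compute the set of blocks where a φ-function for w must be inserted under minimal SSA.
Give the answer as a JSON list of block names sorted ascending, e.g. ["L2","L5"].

idom tree: L1←L0 L2←L0 L3←L1 L4←L0 L5←L3 L6←L0 L7←L0 L8←L7
Join-block Dom:
  L2: preds {L0,L1}: {L0} ∩ {L0,L1} = {L0}; idom=L0
  L4: preds {L0,L1}: {L0} ∩ {L0,L1} = {L0}; idom=L0
  L6: preds {L2,L3,L5}: {L0,L2} ∩ {L0,L1,L3} ∩ {L0,L1,L3,L5} = {L0}; idom=L0
  L7: preds {L4,L5,L6}: {L0,L4} ∩ {L0,L1,L3,L5} ∩ {L0,L6} = {L0}; idom=L0

DF walk-up:
  L2←L0: walk · to L0
  L2←L1: walk L1 to L0
  L4←L0: walk · to L0
  L4←L1: walk L1 to L0
  L6←L2: walk L2 to L0
  L6←L3: walk L3→L1 to L0
  L6←L5: walk L5→L3→L1 to L0
  L7←L4: walk L4 to L0
  L7←L5: walk L5→L3→L1 to L0
  L7←L6: walk L6 to L0
  L0: DF=∅
  L1: DF={L2,L4,L6,L7}
  L2: DF={L6}
  L3: DF={L6,L7}
  L4: DF={L7}
  L5: DF={L6,L7}
  L6: DF={L7}
  L7: DF=∅
  L8: DF=∅

φ for w: defs {L0,L5,L6}
  DF⁺ = {L6,L7}

Answer: ["L6", "L7"]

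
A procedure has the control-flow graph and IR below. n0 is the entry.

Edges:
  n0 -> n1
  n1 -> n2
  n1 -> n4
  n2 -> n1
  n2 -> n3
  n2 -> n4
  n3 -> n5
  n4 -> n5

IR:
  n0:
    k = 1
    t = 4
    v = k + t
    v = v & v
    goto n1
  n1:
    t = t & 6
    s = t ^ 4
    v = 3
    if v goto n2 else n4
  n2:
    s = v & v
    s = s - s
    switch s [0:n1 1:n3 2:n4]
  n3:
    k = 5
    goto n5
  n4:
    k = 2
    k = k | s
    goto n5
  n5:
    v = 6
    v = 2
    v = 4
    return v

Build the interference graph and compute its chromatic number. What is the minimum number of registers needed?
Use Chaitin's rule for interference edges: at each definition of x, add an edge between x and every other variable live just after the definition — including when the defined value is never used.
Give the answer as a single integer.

Answer: 3

Derivation:
Block summaries:
  n0: def={k,t,v} ue=∅
  n1: def={s,t,v} ue={t}
  n2: def={s} ue={v}
  n3: def={k} ue=∅
  n4: def={k} ue={s}
  n5: def={v} ue=∅

Liveness:
  n0 li=∅ lo={t}
  n1 li={t} lo={s,t,v}
  n2 li={t,v} lo={s,t}
  n3 li=∅ lo=∅
  n4 li={s} lo=∅
  n5 li=∅ lo=∅

Conflict graph:
  k: {s,t}
  s: {k,t,v}
  t: {k,s,v}
  v: {s,t}

Registers:
  clique {k,s,t} ⇒ need ≥ 3
  3-colouring: R0={s}  R1={t}  R2={k,v}
  χ = 3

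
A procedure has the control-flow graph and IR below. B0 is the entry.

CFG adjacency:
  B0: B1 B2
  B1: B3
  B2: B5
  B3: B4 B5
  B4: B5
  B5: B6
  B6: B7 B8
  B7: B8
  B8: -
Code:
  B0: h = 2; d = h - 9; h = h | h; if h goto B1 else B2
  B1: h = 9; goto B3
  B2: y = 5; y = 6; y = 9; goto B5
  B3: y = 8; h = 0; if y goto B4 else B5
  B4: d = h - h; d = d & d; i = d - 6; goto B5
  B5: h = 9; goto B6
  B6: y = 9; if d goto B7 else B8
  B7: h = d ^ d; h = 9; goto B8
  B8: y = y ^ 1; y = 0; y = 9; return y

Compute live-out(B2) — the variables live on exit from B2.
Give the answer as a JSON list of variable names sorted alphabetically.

Answer: ["d"]

Derivation:
Per-block:
  B0: {d,h} / ∅
  B1: {h} / ∅
  B2: {y} / ∅
  B3: {h,y} / ∅
  B4: {d,i} / {h}
  B5: {h} / ∅
  B6: {y} / {d}
  B7: {h} / {d}
  B8: {y} / {y}

Liveness:
  B0 li=∅ lo={d}
  B1 li={d} lo={d}
  B2 li={d} lo={d}
  B3 li={d} lo={d,h}
  B4 li={h} lo={d}
  B5 li={d} lo={d}
  B6 li={d} lo={d,y}
  B7 li={d,y} lo={y}
  B8 li={y} lo=∅

live-out(B2) = ["d"]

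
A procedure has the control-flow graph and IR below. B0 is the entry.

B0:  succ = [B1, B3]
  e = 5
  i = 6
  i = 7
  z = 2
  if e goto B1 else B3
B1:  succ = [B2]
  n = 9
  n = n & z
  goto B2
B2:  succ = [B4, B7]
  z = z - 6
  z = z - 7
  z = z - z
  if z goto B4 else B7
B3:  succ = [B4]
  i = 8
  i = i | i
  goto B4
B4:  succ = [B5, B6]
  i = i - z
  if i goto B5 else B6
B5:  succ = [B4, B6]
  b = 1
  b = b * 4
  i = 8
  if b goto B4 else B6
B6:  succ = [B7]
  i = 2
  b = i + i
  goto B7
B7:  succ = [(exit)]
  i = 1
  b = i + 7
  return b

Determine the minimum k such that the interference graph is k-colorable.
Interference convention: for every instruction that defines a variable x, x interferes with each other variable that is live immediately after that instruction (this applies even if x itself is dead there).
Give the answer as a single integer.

Answer: 3

Working:
Per-block:
  B0: {e,i,z} / ∅
  B1: {n} / {z}
  B2: {z} / {z}
  B3: {i} / ∅
  B4: {i} / {i,z}
  B5: {b,i} / ∅
  B6: {b,i} / ∅
  B7: {b,i} / ∅

Liveness:
  B0: in=∅ out={i,z}
  B1: in={i,z} out={i,z}
  B2: in={i,z} out={i,z}
  B3: in={z} out={i,z}
  B4: in={i,z} out={z}
  B5: in={z} out={i,z}
  B6: in=∅ out=∅
  B7: in=∅ out=∅

Interfere edges:
  b — {i,z}
  e — {i,z}
  i — {b,e,n,z}
  n — {i,z}
  z — {b,e,i,n}

Colouring:
  {b,i,z} pairwise interfere (3-clique) ⇒ χ ≥ 3
  assign b→c2 e→c2 i→c0 n→c2 z→c1 — no edge inside a register ⇒ χ ≤ 3
  χ = 3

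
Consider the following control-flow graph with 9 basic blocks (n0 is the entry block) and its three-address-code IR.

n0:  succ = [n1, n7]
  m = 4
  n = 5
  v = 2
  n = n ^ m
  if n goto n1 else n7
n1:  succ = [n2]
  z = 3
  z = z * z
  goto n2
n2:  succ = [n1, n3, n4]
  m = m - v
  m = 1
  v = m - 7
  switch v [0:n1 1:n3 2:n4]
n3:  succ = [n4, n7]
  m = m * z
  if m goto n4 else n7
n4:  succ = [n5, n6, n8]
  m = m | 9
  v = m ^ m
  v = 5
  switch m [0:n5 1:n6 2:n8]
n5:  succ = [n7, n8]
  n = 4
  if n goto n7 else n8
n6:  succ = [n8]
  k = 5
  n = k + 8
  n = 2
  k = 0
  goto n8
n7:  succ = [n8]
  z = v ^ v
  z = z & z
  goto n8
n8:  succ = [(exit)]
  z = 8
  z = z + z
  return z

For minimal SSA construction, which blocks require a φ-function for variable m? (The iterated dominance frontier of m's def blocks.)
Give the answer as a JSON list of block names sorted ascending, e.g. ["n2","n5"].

Answer: ["n1", "n4", "n7", "n8"]

Analysis:
idom tree: n1←n0 n2←n1 n3←n2 n4←n2 n5←n4 n6←n4 n7←n0 n8←n0
Dom∩ at merges:
  n1: preds {n0,n2}: {n0} ∩ {n0,n1,n2} = {n0}; idom=n0
  n4: preds {n2,n3}: {n0,n1,n2} ∩ {n0,n1,n2,n3} = {n0,n1,n2}; idom=n2
  n7: preds {n0,n3,n5}: {n0} ∩ {n0,n1,n2,n3} ∩ {n0,n1,n2,n4,n5} = {n0}; idom=n0
  n8: preds {n4,n5,n6,n7}: {n0,n1,n2,n4} ∩ {n0,n1,n2,n4,n5} ∩ {n0,n1,n2,n4,n6} ∩ {n0,n7} = {n0}; idom=n0

Frontier:
  n1←n0: walk · to n0
  n1←n2: walk n2→n1 to n0
  n4←n2: walk · to n2
  n4←n3: walk n3 to n2
  n7←n0: walk · to n0
  n7←n3: walk n3→n2→n1 to n0
  n7←n5: walk n5→n4→n2→n1 to n0
  n8←n4: walk n4→n2→n1 to n0
  n8←n5: walk n5→n4→n2→n1 to n0
  n8←n6: walk n6→n4→n2→n1 to n0
  n8←n7: walk n7 to n0
  n0: DF=∅
  n1: DF={n1,n7,n8}
  n2: DF={n1,n7,n8}
  n3: DF={n4,n7}
  n4: DF={n7,n8}
  n5: DF={n7,n8}
  n6: DF={n8}
  n7: DF={n8}
  n8: DF=∅

φ for m: defs {n0,n2,n3,n4}
  DF⁺ = {n1,n4,n7,n8}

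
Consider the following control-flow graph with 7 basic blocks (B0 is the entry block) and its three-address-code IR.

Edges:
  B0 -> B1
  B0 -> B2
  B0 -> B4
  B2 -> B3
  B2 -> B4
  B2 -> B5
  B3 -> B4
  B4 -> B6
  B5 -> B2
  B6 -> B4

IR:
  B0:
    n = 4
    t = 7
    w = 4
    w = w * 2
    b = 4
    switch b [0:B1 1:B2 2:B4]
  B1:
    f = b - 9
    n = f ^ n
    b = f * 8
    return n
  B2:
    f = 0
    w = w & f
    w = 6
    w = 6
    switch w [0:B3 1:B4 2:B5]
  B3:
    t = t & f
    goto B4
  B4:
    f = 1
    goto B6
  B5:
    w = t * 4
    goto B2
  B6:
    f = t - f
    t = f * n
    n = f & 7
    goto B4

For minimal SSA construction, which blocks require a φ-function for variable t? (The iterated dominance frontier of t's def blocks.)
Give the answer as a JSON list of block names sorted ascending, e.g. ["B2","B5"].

Answer: ["B4"]

Analysis:
idom tree: B1←B0 B2←B0 B3←B2 B4←B0 B5←B2 B6←B4
Join-block Dom:
  B2: preds {B0,B5}: {B0} ∩ {B0,B2,B5} = {B0}; idom=B0
  B4: preds {B0,B2,B3,B6}: {B0} ∩ {B0,B2} ∩ {B0,B2,B3} ∩ {B0,B4,B6} = {B0}; idom=B0

DF derivation:
  B2←B0: walk · to B0
  B2←B5: walk B5→B2 to B0
  B4←B0: walk · to B0
  B4←B2: walk B2 to B0
  B4←B3: walk B3→B2 to B0
  B4←B6: walk B6→B4 to B0
  B0: DF=∅
  B1: DF=∅
  B2: DF={B2,B4}
  B3: DF={B4}
  B4: DF={B4}
  B5: DF={B2}
  B6: DF={B4}

φ for t: defs {B0,B3,B6}
  DF⁺ = {B4}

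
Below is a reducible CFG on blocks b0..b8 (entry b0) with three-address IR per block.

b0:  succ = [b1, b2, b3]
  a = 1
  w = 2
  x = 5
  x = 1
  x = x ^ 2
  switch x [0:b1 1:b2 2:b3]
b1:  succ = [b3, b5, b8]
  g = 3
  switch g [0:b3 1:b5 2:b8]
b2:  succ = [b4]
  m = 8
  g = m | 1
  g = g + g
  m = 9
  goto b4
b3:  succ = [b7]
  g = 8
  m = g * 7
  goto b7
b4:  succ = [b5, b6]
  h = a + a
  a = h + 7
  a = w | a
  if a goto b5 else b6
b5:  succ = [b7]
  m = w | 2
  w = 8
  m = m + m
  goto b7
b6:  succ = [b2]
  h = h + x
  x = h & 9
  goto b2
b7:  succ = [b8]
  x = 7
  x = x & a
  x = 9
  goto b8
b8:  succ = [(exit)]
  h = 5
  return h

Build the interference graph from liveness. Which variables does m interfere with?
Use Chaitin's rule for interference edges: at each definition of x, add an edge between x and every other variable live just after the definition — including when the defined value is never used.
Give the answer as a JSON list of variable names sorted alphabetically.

Per-block:
  b0 def {a,w,x} use ∅
  b1 def {g} use ∅
  b2 def {g,m} use ∅
  b3 def {g,m} use ∅
  b4 def {a,h} use {a,w}
  b5 def {m,w} use {w}
  b6 def {h,x} use {h,x}
  b7 def {x} use {a}
  b8 def {h} use ∅

Liveness:
  b0: in=∅ out={a,w,x}
  b1: in={a,w} out={a,w}
  b2: in={a,w,x} out={a,w,x}
  b3: in={a} out={a}
  b4: in={a,w,x} out={a,h,w,x}
  b5: in={a,w} out={a}
  b6: in={a,h,w,x} out={a,w,x}
  b7: in={a} out=∅
  b8: in=∅ out=∅

Interfere edges:
  a↔{g,h,m,w,x}
  g↔{a,w,x}
  h↔{a,w,x}
  m↔{a,w,x}
  w↔{a,g,h,m,x}
  x↔{a,g,h,m,w}

N(m) = ["a", "w", "x"]

Answer: ["a", "w", "x"]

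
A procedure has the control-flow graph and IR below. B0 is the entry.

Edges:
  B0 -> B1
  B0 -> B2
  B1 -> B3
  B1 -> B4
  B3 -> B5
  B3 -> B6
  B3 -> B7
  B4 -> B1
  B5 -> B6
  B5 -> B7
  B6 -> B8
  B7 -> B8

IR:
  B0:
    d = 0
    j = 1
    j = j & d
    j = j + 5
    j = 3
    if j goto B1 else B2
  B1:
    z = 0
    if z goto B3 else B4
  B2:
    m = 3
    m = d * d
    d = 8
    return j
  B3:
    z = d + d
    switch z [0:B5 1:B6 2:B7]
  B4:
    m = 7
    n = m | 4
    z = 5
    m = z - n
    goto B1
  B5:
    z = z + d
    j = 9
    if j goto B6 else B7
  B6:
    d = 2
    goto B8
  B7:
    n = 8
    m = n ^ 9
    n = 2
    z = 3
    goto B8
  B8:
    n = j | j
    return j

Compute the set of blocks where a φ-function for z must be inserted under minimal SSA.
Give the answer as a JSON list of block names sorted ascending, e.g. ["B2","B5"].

idom tree: B1←B0 B2←B0 B3←B1 B4←B1 B5←B3 B6←B3 B7←B3 B8←B3
Dom at joins:
  B1: preds {B0,B4}: {B0} ∩ {B0,B1,B4} = {B0}; idom=B0
  B6: preds {B3,B5}: {B0,B1,B3} ∩ {B0,B1,B3,B5} = {B0,B1,B3}; idom=B3
  B7: preds {B3,B5}: {B0,B1,B3} ∩ {B0,B1,B3,B5} = {B0,B1,B3}; idom=B3
  B8: preds {B6,B7}: {B0,B1,B3,B6} ∩ {B0,B1,B3,B7} = {B0,B1,B3}; idom=B3

Frontier:
  B1←B0: walk · to B0
  B1←B4: walk B4→B1 to B0
  B6←B3: walk · to B3
  B6←B5: walk B5 to B3
  B7←B3: walk · to B3
  B7←B5: walk B5 to B3
  B8←B6: walk B6 to B3
  B8←B7: walk B7 to B3
  B0: DF=∅
  B1: DF={B1}
  B2: DF=∅
  B3: DF=∅
  B4: DF={B1}
  B5: DF={B6,B7}
  B6: DF={B8}
  B7: DF={B8}
  B8: DF=∅

φ for z: defs {B1,B3,B4,B5,B7}
  DF⁺ = {B1,B6,B7,B8}

Answer: ["B1", "B6", "B7", "B8"]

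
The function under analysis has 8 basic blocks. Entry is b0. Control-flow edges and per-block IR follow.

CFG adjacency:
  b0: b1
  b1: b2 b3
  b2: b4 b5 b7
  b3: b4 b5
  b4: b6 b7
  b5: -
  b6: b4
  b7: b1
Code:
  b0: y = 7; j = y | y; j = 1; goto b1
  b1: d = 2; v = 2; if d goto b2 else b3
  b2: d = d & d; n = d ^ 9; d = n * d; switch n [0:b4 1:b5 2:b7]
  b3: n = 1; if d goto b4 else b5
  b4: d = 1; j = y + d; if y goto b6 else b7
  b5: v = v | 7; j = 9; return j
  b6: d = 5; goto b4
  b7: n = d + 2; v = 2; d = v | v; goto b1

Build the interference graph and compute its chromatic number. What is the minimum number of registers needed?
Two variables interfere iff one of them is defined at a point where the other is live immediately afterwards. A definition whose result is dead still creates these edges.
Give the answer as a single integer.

Per-block:
  b0 def {j,y} use ∅
  b1 def {d,v} use ∅
  b2 def {d,n} use {d}
  b3 def {n} use {d}
  b4 def {d,j} use {y}
  b5 def {j,v} use {v}
  b6 def {d} use ∅
  b7 def {d,n,v} use {d}

Live sets:
  b0: in=∅ out={y}
  b1: in={y} out={d,v,y}
  b2: in={d,v,y} out={d,v,y}
  b3: in={d,v,y} out={v,y}
  b4: in={y} out={d,y}
  b5: in={v} out=∅
  b6: in={y} out={y}
  b7: in={d,y} out={y}

Interfere edges:
  d: {j,n,v,y}
  j: {d,y}
  n: {d,v,y}
  v: {d,n,y}
  y: {d,j,n,v}

Colouring:
  clique {d,n,v,y} ⇒ need ≥ 4
  assign d→c0 j→c2 n→c2 v→c3 y→c1 — no edge inside a register ⇒ χ ≤ 4
  χ = 4

Answer: 4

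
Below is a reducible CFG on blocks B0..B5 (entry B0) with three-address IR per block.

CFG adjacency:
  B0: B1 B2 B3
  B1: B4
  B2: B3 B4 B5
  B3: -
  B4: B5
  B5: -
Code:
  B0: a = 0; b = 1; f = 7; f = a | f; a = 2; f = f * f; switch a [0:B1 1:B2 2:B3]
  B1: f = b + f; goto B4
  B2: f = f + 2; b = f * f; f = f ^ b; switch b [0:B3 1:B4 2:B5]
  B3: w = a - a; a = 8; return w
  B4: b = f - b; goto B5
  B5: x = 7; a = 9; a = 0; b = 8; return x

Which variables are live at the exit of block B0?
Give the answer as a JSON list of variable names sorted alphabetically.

def/use:
  B0: def={a,b,f} ue=∅
  B1: def={f} ue={b,f}
  B2: def={b,f} ue={f}
  B3: def={a,w} ue={a}
  B4: def={b} ue={b,f}
  B5: def={a,b,x} ue=∅

Backward fixpoint:
  B0 li=∅ lo={a,b,f}
  B1 li={b,f} lo={b,f}
  B2 li={a,f} lo={a,b,f}
  B3 li={a} lo=∅
  B4 li={b,f} lo=∅
  B5 li=∅ lo=∅

live-out(B0) = ["a", "b", "f"]

Answer: ["a", "b", "f"]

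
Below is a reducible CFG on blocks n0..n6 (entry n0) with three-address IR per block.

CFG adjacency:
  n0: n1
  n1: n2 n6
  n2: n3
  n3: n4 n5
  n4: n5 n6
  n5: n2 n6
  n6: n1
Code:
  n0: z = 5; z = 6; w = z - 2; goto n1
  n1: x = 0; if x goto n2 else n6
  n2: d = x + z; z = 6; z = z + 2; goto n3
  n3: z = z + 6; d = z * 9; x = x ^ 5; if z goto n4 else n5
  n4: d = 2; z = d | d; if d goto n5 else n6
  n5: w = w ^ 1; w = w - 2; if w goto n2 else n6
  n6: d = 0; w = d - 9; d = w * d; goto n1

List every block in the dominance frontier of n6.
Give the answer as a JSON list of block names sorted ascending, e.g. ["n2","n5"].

Answer: ["n1"]

Working:
idom tree: n1←n0 n2←n1 n3←n2 n4←n3 n5←n3 n6←n1
Dom at joins:
  n1: preds {n0,n6}: {n0} ∩ {n0,n1,n6} = {n0}; idom=n0
  n2: preds {n1,n5}: {n0,n1} ∩ {n0,n1,n2,n3,n5} = {n0,n1}; idom=n1
  n5: preds {n3,n4}: {n0,n1,n2,n3} ∩ {n0,n1,n2,n3,n4} = {n0,n1,n2,n3}; idom=n3
  n6: preds {n1,n4,n5}: {n0,n1} ∩ {n0,n1,n2,n3,n4} ∩ {n0,n1,n2,n3,n5} = {n0,n1}; idom=n1

DF derivation:
  n1←n0: walk · to n0
  n1←n6: walk n6→n1 to n0
  n2←n1: walk · to n1
  n2←n5: walk n5→n3→n2 to n1
  n5←n3: walk · to n3
  n5←n4: walk n4 to n3
  n6←n1: walk · to n1
  n6←n4: walk n4→n3→n2 to n1
  n6←n5: walk n5→n3→n2 to n1
  n0 → ∅
  n1 → {n1}
  n2 → {n2,n6}
  n3 → {n2,n6}
  n4 → {n5,n6}
  n5 → {n2,n6}
  n6 → {n1}

DF(n6) = ["n1"]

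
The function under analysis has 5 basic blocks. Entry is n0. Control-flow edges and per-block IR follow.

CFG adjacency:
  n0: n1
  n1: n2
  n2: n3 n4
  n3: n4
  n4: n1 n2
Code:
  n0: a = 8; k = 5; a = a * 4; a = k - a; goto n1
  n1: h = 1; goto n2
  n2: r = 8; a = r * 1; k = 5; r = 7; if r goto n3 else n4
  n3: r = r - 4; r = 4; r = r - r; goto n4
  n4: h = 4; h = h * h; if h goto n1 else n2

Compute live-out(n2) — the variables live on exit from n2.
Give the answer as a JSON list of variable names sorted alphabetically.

Answer: ["r"]

Derivation:
Block summaries:
  n0 def {a,k} use ∅
  n1 def {h} use ∅
  n2 def {a,k,r} use ∅
  n3 def {r} use {r}
  n4 def {h} use ∅

Backward fixpoint:
  live n0: ∅→∅
  live n1: ∅→∅
  live n2: ∅→{r}
  live n3: {r}→∅
  live n4: ∅→∅

live-out(n2) = ["r"]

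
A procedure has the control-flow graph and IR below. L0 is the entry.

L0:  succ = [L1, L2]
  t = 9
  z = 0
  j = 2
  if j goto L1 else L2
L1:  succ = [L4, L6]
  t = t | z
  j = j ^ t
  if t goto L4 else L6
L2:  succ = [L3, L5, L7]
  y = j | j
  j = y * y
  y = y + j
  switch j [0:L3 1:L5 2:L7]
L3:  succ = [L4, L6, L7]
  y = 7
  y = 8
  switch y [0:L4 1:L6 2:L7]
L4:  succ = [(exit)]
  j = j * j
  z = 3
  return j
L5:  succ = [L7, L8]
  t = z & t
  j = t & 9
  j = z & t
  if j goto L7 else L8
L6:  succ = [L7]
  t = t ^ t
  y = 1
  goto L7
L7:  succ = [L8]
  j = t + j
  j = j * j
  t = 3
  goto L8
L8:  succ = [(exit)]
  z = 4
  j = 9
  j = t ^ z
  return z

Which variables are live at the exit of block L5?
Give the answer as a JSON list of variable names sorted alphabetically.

def/use:
  L0: {j,t,z} / ∅
  L1: {j,t} / {j,t,z}
  L2: {j,y} / {j}
  L3: {y} / ∅
  L4: {j,z} / {j}
  L5: {j,t} / {t,z}
  L6: {t,y} / {t}
  L7: {j,t} / {j,t}
  L8: {j,z} / {t}

Backward fixpoint:
  L0: in=∅ out={j,t,z}
  L1: in={j,t,z} out={j,t}
  L2: in={j,t,z} out={j,t,z}
  L3: in={j,t} out={j,t}
  L4: in={j} out=∅
  L5: in={t,z} out={j,t}
  L6: in={j,t} out={j,t}
  L7: in={j,t} out={t}
  L8: in={t} out=∅

live-out(L5) = ["j", "t"]

Answer: ["j", "t"]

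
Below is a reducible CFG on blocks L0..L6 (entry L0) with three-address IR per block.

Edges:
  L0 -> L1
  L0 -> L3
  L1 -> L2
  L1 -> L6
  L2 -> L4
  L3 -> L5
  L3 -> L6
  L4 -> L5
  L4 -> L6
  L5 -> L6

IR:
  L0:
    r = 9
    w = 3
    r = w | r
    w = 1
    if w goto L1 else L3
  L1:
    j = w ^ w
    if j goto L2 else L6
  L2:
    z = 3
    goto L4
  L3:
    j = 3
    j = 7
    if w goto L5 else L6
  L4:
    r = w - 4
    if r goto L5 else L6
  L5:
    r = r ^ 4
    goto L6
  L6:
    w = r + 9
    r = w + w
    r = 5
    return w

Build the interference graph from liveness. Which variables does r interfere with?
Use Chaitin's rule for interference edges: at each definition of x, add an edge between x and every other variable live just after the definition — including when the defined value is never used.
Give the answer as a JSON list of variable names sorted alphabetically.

Per-block:
  L0 def {r,w} use ∅
  L1 def {j} use {w}
  L2 def {z} use ∅
  L3 def {j} use {w}
  L4 def {r} use {w}
  L5 def {r} use {r}
  L6 def {r,w} use {r}

Live sets:
  L0 li=∅ lo={r,w}
  L1 li={r,w} lo={r,w}
  L2 li={w} lo={w}
  L3 li={r,w} lo={r}
  L4 li={w} lo={r}
  L5 li={r} lo={r}
  L6 li={r} lo=∅

Interference:
  j — {r,w}
  r — {j,w}
  w — {j,r,z}
  z — {w}

N(r) = ["j", "w"]

Answer: ["j", "w"]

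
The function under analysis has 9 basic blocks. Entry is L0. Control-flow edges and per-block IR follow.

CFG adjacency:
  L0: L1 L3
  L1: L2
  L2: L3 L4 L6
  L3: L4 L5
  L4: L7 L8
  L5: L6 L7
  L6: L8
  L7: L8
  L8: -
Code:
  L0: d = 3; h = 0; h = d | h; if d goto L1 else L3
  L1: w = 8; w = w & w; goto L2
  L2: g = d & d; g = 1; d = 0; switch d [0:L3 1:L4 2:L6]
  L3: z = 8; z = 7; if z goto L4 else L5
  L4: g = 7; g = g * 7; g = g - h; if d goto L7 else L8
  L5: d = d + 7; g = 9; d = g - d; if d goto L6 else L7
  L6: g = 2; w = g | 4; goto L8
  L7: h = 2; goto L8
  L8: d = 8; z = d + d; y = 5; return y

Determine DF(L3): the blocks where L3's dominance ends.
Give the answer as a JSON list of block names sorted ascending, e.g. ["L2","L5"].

Answer: ["L4", "L6", "L7"]

Analysis:
idom tree: L1←L0 L2←L1 L3←L0 L4←L0 L5←L3 L6←L0 L7←L0 L8←L0
Join-block Dom:
  L3: preds {L0,L2}: {L0} ∩ {L0,L1,L2} = {L0}; idom=L0
  L4: preds {L2,L3}: {L0,L1,L2} ∩ {L0,L3} = {L0}; idom=L0
  L6: preds {L2,L5}: {L0,L1,L2} ∩ {L0,L3,L5} = {L0}; idom=L0
  L7: preds {L4,L5}: {L0,L4} ∩ {L0,L3,L5} = {L0}; idom=L0
  L8: preds {L4,L6,L7}: {L0,L4} ∩ {L0,L6} ∩ {L0,L7} = {L0}; idom=L0

DF walk-up:
  join L3 pred L0: · stop@L0
  join L3 pred L2: L2→L1 stop@L0
  join L4 pred L2: L2→L1 stop@L0
  join L4 pred L3: L3 stop@L0
  join L6 pred L2: L2→L1 stop@L0
  join L6 pred L5: L5→L3 stop@L0
  join L7 pred L4: L4 stop@L0
  join L7 pred L5: L5→L3 stop@L0
  join L8 pred L4: L4 stop@L0
  join L8 pred L6: L6 stop@L0
  join L8 pred L7: L7 stop@L0
  L0 → ∅
  L1 → {L3,L4,L6}
  L2 → {L3,L4,L6}
  L3 → {L4,L6,L7}
  L4 → {L7,L8}
  L5 → {L6,L7}
  L6 → {L8}
  L7 → {L8}
  L8 → ∅

DF(L3) = ["L4", "L6", "L7"]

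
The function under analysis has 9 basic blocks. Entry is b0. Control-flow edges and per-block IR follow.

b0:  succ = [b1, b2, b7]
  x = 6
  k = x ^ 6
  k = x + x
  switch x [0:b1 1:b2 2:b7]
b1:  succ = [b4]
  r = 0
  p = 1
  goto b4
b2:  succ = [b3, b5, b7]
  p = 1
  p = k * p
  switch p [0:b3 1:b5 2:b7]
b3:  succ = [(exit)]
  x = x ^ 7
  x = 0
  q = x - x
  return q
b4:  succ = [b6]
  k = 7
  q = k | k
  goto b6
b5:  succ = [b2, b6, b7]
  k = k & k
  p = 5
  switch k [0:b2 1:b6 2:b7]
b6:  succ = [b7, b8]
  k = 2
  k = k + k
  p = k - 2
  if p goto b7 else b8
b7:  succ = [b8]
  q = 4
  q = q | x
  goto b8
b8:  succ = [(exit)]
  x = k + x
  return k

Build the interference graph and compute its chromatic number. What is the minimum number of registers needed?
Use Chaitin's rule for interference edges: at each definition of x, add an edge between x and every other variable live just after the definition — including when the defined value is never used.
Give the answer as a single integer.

def/use:
  b0 def {k,x} use ∅
  b1 def {p,r} use ∅
  b2 def {p} use {k}
  b3 def {q,x} use {x}
  b4 def {k,q} use ∅
  b5 def {k,p} use {k}
  b6 def {k,p} use ∅
  b7 def {q} use {x}
  b8 def {x} use {k,x}

Backward fixpoint:
  live b0: ∅→{k,x}
  live b1: {x}→{x}
  live b2: {k,x}→{k,x}
  live b3: {x}→∅
  live b4: {x}→{x}
  live b5: {k,x}→{k,x}
  live b6: {x}→{k,x}
  live b7: {k,x}→{k,x}
  live b8: {k,x}→∅

Interference:
  k — {p,q,x}
  p — {k,x}
  q — {k,x}
  r — {x}
  x — {k,p,q,r}

Registers:
  {k,p,x} pairwise interfere (3-clique) ⇒ χ ≥ 3
  3-colouring: r0={x}  r1={k,r}  r2={p,q}
  χ = 3

Answer: 3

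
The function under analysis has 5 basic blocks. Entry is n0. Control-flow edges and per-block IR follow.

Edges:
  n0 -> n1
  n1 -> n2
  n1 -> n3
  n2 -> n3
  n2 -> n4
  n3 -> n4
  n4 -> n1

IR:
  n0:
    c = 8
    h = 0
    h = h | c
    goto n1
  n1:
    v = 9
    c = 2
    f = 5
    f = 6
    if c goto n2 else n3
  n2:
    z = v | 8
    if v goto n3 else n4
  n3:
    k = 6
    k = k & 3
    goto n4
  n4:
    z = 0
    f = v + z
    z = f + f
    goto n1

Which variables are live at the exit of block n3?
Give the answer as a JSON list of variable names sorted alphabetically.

Answer: ["v"]

Derivation:
Per-block:
  n0 def {c,h} use ∅
  n1 def {c,f,v} use ∅
  n2 def {z} use {v}
  n3 def {k} use ∅
  n4 def {f,z} use {v}

Live sets:
  n0 li=∅ lo=∅
  n1 li=∅ lo={v}
  n2 li={v} lo={v}
  n3 li={v} lo={v}
  n4 li={v} lo=∅

live-out(n3) = ["v"]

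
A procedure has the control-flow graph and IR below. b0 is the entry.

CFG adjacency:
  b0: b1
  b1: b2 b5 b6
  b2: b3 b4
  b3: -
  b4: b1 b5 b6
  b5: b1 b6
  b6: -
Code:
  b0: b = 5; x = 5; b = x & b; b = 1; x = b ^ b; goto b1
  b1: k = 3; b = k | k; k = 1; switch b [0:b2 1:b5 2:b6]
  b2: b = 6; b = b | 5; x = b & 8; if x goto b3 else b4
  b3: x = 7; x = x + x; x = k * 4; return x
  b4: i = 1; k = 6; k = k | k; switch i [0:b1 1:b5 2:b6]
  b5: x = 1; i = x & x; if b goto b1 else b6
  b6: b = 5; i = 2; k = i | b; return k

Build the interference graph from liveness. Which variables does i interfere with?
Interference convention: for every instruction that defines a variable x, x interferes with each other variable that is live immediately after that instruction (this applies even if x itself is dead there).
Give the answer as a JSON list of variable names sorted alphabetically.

Answer: ["b", "k"]

Analysis:
Block summaries:
  b0: def={b,x} ue=∅
  b1: def={b,k} ue=∅
  b2: def={b,x} ue=∅
  b3: def={x} ue={k}
  b4: def={i,k} ue=∅
  b5: def={i,x} ue={b}
  b6: def={b,i,k} ue=∅

Live sets:
  live b0: ∅→∅
  live b1: ∅→{b,k}
  live b2: {k}→{b,k}
  live b3: {k}→∅
  live b4: {b}→{b}
  live b5: {b}→∅
  live b6: ∅→∅

Interference:
  b: {i,k,x}
  i: {b,k}
  k: {b,i,x}
  x: {b,k}

N(i) = ["b", "k"]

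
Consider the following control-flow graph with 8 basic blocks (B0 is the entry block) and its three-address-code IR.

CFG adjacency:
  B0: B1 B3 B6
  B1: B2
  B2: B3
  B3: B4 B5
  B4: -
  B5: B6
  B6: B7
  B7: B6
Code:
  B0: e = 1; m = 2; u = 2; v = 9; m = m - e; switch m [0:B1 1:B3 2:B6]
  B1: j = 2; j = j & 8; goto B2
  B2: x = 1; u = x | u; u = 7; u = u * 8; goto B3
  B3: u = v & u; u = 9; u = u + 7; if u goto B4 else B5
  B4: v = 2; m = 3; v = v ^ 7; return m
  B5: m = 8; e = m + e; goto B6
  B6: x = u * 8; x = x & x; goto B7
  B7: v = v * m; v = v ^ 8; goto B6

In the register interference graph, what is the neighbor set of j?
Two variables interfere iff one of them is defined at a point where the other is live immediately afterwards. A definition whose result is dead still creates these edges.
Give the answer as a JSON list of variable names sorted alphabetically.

Answer: ["e", "u", "v"]

Working:
Block summaries:
  B0 def {e,m,u,v} use ∅
  B1 def {j} use ∅
  B2 def {u,x} use {u}
  B3 def {u} use {u,v}
  B4 def {m,v} use ∅
  B5 def {e,m} use {e}
  B6 def {x} use {u}
  B7 def {v} use {m,v}

Live sets:
  live B0: ∅→{e,m,u,v}
  live B1: {e,u,v}→{e,u,v}
  live B2: {e,u,v}→{e,u,v}
  live B3: {e,u,v}→{e,u,v}
  live B4: ∅→∅
  live B5: {e,u,v}→{m,u,v}
  live B6: {m,u,v}→{m,u,v}
  live B7: {m,u,v}→{m,u,v}

Interference:
  e↔{j,m,u,v,x}
  j↔{e,u,v}
  m↔{e,u,v,x}
  u↔{e,j,m,v,x}
  v↔{e,j,m,u,x}
  x↔{e,m,u,v}

N(j) = ["e", "u", "v"]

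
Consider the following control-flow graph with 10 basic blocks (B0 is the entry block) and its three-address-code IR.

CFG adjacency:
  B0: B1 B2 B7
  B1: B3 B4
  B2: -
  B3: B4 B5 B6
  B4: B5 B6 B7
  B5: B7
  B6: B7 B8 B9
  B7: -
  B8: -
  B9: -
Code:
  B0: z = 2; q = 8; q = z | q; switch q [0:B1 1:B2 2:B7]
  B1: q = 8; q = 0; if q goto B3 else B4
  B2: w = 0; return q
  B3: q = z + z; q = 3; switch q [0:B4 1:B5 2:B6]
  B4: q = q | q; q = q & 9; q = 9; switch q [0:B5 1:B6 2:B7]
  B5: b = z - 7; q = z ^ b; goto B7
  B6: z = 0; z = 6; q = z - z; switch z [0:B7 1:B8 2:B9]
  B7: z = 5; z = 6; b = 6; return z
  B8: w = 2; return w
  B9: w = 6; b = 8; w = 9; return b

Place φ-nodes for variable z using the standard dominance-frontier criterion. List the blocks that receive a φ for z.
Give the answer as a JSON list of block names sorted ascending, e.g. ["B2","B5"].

Answer: ["B7"]

Analysis:
idom tree: B1←B0 B2←B0 B3←B1 B4←B1 B5←B1 B6←B1 B7←B0 B8←B6 B9←B6
Dom∩ at merges:
  B4: preds {B1,B3}: {B0,B1} ∩ {B0,B1,B3} = {B0,B1}; idom=B1
  B5: preds {B3,B4}: {B0,B1,B3} ∩ {B0,B1,B4} = {B0,B1}; idom=B1
  B6: preds {B3,B4}: {B0,B1,B3} ∩ {B0,B1,B4} = {B0,B1}; idom=B1
  B7: preds {B0,B4,B5,B6}: {B0} ∩ {B0,B1,B4} ∩ {B0,B1,B5} ∩ {B0,B1,B6} = {B0}; idom=B0

DF walk-up:
  join B4 pred B1: · stop@B1
  join B4 pred B3: B3 stop@B1
  join B5 pred B3: B3 stop@B1
  join B5 pred B4: B4 stop@B1
  join B6 pred B3: B3 stop@B1
  join B6 pred B4: B4 stop@B1
  join B7 pred B0: · stop@B0
  join B7 pred B4: B4→B1 stop@B0
  join B7 pred B5: B5→B1 stop@B0
  join B7 pred B6: B6→B1 stop@B0
  DF(B0)=∅
  DF(B1)={B7}
  DF(B2)=∅
  DF(B3)={B4,B5,B6}
  DF(B4)={B5,B6,B7}
  DF(B5)={B7}
  DF(B6)={B7}
  DF(B7)=∅
  DF(B8)=∅
  DF(B9)=∅

φ for z: defs {B0,B6,B7}
  DF⁺ = {B7}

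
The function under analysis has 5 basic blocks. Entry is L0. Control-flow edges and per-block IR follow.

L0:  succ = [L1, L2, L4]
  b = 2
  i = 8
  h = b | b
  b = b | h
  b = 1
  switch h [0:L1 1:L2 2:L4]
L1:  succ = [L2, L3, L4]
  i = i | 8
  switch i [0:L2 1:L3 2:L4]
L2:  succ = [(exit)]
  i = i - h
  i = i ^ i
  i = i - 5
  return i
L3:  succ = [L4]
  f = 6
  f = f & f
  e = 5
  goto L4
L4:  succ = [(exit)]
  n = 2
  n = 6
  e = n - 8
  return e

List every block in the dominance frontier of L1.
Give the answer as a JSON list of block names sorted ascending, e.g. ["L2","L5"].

idom tree: L1←L0 L2←L0 L3←L1 L4←L0
Dom∩ at merges:
  L2: preds {L0,L1}: {L0} ∩ {L0,L1} = {L0}; idom=L0
  L4: preds {L0,L1,L3}: {L0} ∩ {L0,L1} ∩ {L0,L1,L3} = {L0}; idom=L0

Frontier:
  join L2 pred L0: · stop@L0
  join L2 pred L1: L1 stop@L0
  join L4 pred L0: · stop@L0
  join L4 pred L1: L1 stop@L0
  join L4 pred L3: L3→L1 stop@L0
  L0: DF=∅
  L1: DF={L2,L4}
  L2: DF=∅
  L3: DF={L4}
  L4: DF=∅

DF(L1) = ["L2", "L4"]

Answer: ["L2", "L4"]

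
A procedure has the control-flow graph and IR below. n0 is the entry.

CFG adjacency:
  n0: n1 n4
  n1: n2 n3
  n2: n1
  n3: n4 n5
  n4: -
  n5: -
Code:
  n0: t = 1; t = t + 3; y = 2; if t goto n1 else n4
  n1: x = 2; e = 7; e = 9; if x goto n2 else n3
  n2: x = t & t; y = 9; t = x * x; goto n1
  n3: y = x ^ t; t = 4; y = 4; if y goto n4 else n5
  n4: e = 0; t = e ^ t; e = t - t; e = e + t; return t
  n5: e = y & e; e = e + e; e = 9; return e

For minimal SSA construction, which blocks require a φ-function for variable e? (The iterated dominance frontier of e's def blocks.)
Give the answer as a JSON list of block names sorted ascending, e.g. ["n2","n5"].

Answer: ["n1", "n4"]

Derivation:
idom tree: n1←n0 n2←n1 n3←n1 n4←n0 n5←n3
Join-block Dom:
  n1: preds {n0,n2}: {n0} ∩ {n0,n1,n2} = {n0}; idom=n0
  n4: preds {n0,n3}: {n0} ∩ {n0,n1,n3} = {n0}; idom=n0

Frontier:
  join n1 pred n0: · stop@n0
  join n1 pred n2: n2→n1 stop@n0
  join n4 pred n0: · stop@n0
  join n4 pred n3: n3→n1 stop@n0
  n0: DF=∅
  n1: DF={n1,n4}
  n2: DF={n1}
  n3: DF={n4}
  n4: DF=∅
  n5: DF=∅

φ for e: defs {n1,n4,n5}
  DF⁺ = {n1,n4}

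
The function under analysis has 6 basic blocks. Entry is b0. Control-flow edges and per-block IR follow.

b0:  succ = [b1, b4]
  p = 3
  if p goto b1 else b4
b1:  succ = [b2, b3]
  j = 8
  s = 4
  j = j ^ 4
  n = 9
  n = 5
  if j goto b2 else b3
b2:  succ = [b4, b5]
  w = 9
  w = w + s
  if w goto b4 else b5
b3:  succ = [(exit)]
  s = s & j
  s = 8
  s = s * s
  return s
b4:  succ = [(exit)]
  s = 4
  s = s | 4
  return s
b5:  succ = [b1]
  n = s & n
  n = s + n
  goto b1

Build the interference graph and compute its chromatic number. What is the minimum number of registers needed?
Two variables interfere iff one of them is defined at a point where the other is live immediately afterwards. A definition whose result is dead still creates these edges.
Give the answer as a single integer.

Per-block:
  b0: def={p} ue=∅
  b1: def={j,n,s} ue=∅
  b2: def={w} ue={s}
  b3: def={s} ue={j,s}
  b4: def={s} ue=∅
  b5: def={n} ue={n,s}

Liveness:
  b0 li=∅ lo=∅
  b1 li=∅ lo={j,n,s}
  b2 li={n,s} lo={n,s}
  b3 li={j,s} lo=∅
  b4 li=∅ lo=∅
  b5 li={n,s} lo=∅

Conflict graph:
  j: {n,s}
  n: {j,s,w}
  p: ∅
  s: {j,n,w}
  w: {n,s}

Colouring:
  {j,n,s} pairwise interfere (3-clique) ⇒ χ ≥ 3
  3-colouring: c0={n,p}  c1={s}  c2={j,w}
  χ = 3

Answer: 3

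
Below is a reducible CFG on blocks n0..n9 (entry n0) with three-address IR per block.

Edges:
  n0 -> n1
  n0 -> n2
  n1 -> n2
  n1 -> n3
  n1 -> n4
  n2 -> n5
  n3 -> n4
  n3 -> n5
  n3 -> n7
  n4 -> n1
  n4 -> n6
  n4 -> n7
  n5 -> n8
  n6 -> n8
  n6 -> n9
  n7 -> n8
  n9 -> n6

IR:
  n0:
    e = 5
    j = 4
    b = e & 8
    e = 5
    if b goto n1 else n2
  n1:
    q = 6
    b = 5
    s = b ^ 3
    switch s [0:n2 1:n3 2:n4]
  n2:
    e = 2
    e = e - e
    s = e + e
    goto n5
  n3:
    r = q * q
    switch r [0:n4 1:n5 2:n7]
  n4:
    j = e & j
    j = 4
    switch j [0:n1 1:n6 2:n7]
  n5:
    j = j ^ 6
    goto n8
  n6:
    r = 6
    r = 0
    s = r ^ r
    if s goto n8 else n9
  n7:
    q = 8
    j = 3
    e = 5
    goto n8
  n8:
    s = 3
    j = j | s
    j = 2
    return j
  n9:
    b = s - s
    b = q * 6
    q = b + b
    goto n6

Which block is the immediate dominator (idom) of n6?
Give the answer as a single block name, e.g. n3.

Answer: n4

Working:
idom tree: n1←n0 n2←n0 n3←n1 n4←n1 n5←n0 n6←n4 n7←n1 n8←n0 n9←n6
Join-block Dom:
  n1: preds {n0,n4}: {n0} ∩ {n0,n1,n4} = {n0}; idom=n0
  n2: preds {n0,n1}: {n0} ∩ {n0,n1} = {n0}; idom=n0
  n4: preds {n1,n3}: {n0,n1} ∩ {n0,n1,n3} = {n0,n1}; idom=n1
  n5: preds {n2,n3}: {n0,n2} ∩ {n0,n1,n3} = {n0}; idom=n0
  n6: preds {n4,n9}: {n0,n1,n4} ∩ {n0,n1,n4,n6,n9} = {n0,n1,n4}; idom=n4
  n7: preds {n3,n4}: {n0,n1,n3} ∩ {n0,n1,n4} = {n0,n1}; idom=n1
  n8: preds {n5,n6,n7}: {n0,n5} ∩ {n0,n1,n4,n6} ∩ {n0,n1,n7} = {n0}; idom=n0

idom(n6) = n4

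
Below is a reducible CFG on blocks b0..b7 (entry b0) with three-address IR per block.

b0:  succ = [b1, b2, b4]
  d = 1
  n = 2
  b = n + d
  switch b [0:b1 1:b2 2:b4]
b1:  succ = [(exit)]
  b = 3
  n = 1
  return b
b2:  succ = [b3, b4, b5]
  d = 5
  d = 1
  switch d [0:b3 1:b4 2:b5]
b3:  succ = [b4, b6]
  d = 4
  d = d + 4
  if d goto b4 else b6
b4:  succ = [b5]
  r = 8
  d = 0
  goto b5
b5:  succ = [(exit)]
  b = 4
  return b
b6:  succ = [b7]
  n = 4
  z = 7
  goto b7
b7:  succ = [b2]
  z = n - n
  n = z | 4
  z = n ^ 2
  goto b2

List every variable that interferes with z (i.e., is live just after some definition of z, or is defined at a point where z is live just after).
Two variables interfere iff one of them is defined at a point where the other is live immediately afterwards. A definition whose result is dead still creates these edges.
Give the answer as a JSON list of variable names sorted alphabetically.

Per-block:
  b0: {b,d,n} / ∅
  b1: {b,n} / ∅
  b2: {d} / ∅
  b3: {d} / ∅
  b4: {d,r} / ∅
  b5: {b} / ∅
  b6: {n,z} / ∅
  b7: {n,z} / {n}

Live sets:
  b0: in=∅ out=∅
  b1: in=∅ out=∅
  b2: in=∅ out=∅
  b3: in=∅ out=∅
  b4: in=∅ out=∅
  b5: in=∅ out=∅
  b6: in=∅ out={n}
  b7: in={n} out=∅

Conflict graph:
  b — {n}
  d — {n}
  n — {b,d,z}
  r — ∅
  z — {n}

N(z) = ["n"]

Answer: ["n"]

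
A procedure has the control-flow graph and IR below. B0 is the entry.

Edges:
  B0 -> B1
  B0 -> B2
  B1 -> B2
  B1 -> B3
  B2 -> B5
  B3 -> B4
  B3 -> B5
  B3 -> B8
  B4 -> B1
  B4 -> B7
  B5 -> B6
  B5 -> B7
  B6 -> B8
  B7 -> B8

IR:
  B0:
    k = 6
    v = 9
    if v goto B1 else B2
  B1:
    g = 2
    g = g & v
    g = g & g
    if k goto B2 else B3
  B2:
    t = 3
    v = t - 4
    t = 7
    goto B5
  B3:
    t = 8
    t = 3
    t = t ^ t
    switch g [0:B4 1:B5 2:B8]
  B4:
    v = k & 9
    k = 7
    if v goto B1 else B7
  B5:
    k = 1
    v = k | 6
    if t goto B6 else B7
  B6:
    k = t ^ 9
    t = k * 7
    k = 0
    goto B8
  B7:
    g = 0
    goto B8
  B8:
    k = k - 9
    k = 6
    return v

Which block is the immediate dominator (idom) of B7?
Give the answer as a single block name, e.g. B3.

idom tree: B1←B0 B2←B0 B3←B1 B4←B3 B5←B0 B6←B5 B7←B0 B8←B0
Join-block Dom:
  B1: preds {B0,B4}: {B0} ∩ {B0,B1,B3,B4} = {B0}; idom=B0
  B2: preds {B0,B1}: {B0} ∩ {B0,B1} = {B0}; idom=B0
  B5: preds {B2,B3}: {B0,B2} ∩ {B0,B1,B3} = {B0}; idom=B0
  B7: preds {B4,B5}: {B0,B1,B3,B4} ∩ {B0,B5} = {B0}; idom=B0
  B8: preds {B3,B6,B7}: {B0,B1,B3} ∩ {B0,B5,B6} ∩ {B0,B7} = {B0}; idom=B0

idom(B7) = B0

Answer: B0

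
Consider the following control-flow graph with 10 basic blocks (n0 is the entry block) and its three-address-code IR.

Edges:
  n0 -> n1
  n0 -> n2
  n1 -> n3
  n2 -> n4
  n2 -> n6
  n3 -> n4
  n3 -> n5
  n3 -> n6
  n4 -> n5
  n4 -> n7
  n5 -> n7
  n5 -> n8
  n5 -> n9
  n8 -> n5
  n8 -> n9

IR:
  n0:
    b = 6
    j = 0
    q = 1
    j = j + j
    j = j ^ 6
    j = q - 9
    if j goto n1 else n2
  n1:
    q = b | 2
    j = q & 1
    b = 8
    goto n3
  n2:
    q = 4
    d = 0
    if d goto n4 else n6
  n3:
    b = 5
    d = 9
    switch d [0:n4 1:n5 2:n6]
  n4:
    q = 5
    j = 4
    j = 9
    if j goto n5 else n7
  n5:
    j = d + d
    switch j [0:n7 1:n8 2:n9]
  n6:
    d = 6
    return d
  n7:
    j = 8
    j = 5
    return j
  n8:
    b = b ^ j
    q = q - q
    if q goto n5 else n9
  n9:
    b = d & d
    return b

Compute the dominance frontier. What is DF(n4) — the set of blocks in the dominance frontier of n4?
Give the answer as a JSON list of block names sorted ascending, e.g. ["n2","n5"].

Answer: ["n5", "n7"]

Derivation:
idom tree: n1←n0 n2←n0 n3←n1 n4←n0 n5←n0 n6←n0 n7←n0 n8←n5 n9←n5
Join-block Dom:
  n4: preds {n2,n3}: {n0,n2} ∩ {n0,n1,n3} = {n0}; idom=n0
  n5: preds {n3,n4,n8}: {n0,n1,n3} ∩ {n0,n4} ∩ {n0,n5,n8} = {n0}; idom=n0
  n6: preds {n2,n3}: {n0,n2} ∩ {n0,n1,n3} = {n0}; idom=n0
  n7: preds {n4,n5}: {n0,n4} ∩ {n0,n5} = {n0}; idom=n0
  n9: preds {n5,n8}: {n0,n5} ∩ {n0,n5,n8} = {n0,n5}; idom=n5

Frontier:
  join n4 pred n2: n2 stop@n0
  join n4 pred n3: n3→n1 stop@n0
  join n5 pred n3: n3→n1 stop@n0
  join n5 pred n4: n4 stop@n0
  join n5 pred n8: n8→n5 stop@n0
  join n6 pred n2: n2 stop@n0
  join n6 pred n3: n3→n1 stop@n0
  join n7 pred n4: n4 stop@n0
  join n7 pred n5: n5 stop@n0
  join n9 pred n5: · stop@n5
  join n9 pred n8: n8 stop@n5
  n0 → ∅
  n1 → {n4,n5,n6}
  n2 → {n4,n6}
  n3 → {n4,n5,n6}
  n4 → {n5,n7}
  n5 → {n5,n7}
  n6 → ∅
  n7 → ∅
  n8 → {n5,n9}
  n9 → ∅

DF(n4) = ["n5", "n7"]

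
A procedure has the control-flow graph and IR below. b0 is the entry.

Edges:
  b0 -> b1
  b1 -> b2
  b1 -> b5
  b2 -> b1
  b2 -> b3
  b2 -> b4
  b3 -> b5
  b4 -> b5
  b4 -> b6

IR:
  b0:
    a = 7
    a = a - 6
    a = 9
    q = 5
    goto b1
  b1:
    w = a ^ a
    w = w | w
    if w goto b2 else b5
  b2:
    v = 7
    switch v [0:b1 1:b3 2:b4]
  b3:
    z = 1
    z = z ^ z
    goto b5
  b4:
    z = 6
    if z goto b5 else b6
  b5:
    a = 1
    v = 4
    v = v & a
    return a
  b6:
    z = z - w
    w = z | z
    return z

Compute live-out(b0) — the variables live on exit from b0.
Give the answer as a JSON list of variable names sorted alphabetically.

Answer: ["a"]

Derivation:
Block summaries:
  b0: {a,q} / ∅
  b1: {w} / {a}
  b2: {v} / ∅
  b3: {z} / ∅
  b4: {z} / ∅
  b5: {a,v} / ∅
  b6: {w,z} / {w,z}

Liveness:
  live b0: ∅→{a}
  live b1: {a}→{a,w}
  live b2: {a,w}→{a,w}
  live b3: ∅→∅
  live b4: {w}→{w,z}
  live b5: ∅→∅
  live b6: {w,z}→∅

live-out(b0) = ["a"]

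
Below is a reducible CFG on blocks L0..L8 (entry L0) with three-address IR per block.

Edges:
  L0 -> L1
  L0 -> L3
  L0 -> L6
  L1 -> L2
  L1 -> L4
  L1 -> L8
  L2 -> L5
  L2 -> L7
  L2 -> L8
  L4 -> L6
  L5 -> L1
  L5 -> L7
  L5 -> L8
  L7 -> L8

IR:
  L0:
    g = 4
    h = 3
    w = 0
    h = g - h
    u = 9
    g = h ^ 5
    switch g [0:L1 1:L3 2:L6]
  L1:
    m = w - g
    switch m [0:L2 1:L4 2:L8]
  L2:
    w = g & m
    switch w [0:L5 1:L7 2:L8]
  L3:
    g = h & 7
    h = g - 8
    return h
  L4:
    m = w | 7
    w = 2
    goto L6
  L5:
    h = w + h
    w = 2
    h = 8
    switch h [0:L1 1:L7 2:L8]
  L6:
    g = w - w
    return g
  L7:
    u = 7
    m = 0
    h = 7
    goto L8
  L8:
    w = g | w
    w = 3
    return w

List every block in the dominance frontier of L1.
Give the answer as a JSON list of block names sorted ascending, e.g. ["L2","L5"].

idom tree: L1←L0 L2←L1 L3←L0 L4←L1 L5←L2 L6←L0 L7←L2 L8←L1
Dom∩ at merges:
  L1: preds {L0,L5}: {L0} ∩ {L0,L1,L2,L5} = {L0}; idom=L0
  L6: preds {L0,L4}: {L0} ∩ {L0,L1,L4} = {L0}; idom=L0
  L7: preds {L2,L5}: {L0,L1,L2} ∩ {L0,L1,L2,L5} = {L0,L1,L2}; idom=L2
  L8: preds {L1,L2,L5,L7}: {L0,L1} ∩ {L0,L1,L2} ∩ {L0,L1,L2,L5} ∩ {L0,L1,L2,L7} = {L0,L1}; idom=L1

Frontier:
  join L1 pred L0: · stop@L0
  join L1 pred L5: L5→L2→L1 stop@L0
  join L6 pred L0: · stop@L0
  join L6 pred L4: L4→L1 stop@L0
  join L7 pred L2: · stop@L2
  join L7 pred L5: L5 stop@L2
  join L8 pred L1: · stop@L1
  join L8 pred L2: L2 stop@L1
  join L8 pred L5: L5→L2 stop@L1
  join L8 pred L7: L7→L2 stop@L1
  DF(L0)=∅
  DF(L1)={L1,L6}
  DF(L2)={L1,L8}
  DF(L3)=∅
  DF(L4)={L6}
  DF(L5)={L1,L7,L8}
  DF(L6)=∅
  DF(L7)={L8}
  DF(L8)=∅

DF(L1) = ["L1", "L6"]

Answer: ["L1", "L6"]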